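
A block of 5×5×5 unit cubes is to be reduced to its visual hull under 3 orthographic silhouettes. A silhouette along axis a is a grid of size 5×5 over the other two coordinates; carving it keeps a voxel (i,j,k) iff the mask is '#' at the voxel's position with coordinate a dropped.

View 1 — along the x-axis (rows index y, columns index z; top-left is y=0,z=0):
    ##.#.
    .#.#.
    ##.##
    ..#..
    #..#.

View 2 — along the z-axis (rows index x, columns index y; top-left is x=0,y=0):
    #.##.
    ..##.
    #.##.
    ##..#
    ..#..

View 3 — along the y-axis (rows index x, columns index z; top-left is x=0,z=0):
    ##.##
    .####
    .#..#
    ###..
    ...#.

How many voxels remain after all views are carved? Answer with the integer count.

full grid |V| = 125
  1. axis=0 (YZ plane), |mask|=12  ⇒  voxels=60
  2. axis=2 (XY plane), |mask|=12  ⇒  voxels=32
  3. axis=1 (XZ plane), |mask|=14  ⇒  voxels=19

19 voxels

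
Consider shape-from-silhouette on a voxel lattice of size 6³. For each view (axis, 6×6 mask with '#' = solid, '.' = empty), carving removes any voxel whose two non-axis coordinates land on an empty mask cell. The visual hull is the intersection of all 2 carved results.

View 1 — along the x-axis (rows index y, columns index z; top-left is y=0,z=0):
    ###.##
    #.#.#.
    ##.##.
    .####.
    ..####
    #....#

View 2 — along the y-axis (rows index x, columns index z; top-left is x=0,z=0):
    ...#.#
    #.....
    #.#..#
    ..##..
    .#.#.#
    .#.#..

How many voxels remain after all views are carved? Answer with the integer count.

before carving: 216 voxels (6×6×6)
step 1: project along x, AND mask (22/36) → |grid| = 132
step 2: project along y, AND mask (13/36) → |grid| = 43

remaining voxels: 43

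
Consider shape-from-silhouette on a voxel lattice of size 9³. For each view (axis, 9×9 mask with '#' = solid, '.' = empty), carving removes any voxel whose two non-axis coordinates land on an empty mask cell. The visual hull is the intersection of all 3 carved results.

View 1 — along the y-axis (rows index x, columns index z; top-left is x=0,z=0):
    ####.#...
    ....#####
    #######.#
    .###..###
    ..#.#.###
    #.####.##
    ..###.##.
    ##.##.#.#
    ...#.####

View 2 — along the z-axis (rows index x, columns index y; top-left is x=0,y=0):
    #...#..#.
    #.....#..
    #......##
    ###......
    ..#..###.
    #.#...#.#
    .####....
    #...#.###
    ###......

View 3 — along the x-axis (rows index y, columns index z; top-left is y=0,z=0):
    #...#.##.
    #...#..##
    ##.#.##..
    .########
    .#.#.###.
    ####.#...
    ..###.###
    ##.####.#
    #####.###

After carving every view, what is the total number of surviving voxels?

start: 9×9×9 = 729 voxels
after view 1 [y-axis, 52 of 81 cells solid] → remaining = 468
after view 2 [z-axis, 31 of 81 cells solid] → remaining = 180
after view 3 [x-axis, 52 of 81 cells solid] → remaining = 107

107 voxels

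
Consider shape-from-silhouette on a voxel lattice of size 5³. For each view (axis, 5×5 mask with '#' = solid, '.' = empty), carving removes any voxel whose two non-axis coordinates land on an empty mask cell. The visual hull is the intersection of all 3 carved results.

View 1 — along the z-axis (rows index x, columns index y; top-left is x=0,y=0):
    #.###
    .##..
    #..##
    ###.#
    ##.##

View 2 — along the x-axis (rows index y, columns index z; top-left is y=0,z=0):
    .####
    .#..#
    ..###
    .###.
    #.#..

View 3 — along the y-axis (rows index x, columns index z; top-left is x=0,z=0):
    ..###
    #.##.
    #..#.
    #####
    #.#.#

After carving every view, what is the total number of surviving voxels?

before carving: 125 voxels (5×5×5)
after view 1 [z-axis, 17 of 25 cells solid] → remaining = 85
after view 2 [x-axis, 14 of 25 cells solid] → remaining = 48
after view 3 [y-axis, 16 of 25 cells solid] → remaining = 31

31 voxels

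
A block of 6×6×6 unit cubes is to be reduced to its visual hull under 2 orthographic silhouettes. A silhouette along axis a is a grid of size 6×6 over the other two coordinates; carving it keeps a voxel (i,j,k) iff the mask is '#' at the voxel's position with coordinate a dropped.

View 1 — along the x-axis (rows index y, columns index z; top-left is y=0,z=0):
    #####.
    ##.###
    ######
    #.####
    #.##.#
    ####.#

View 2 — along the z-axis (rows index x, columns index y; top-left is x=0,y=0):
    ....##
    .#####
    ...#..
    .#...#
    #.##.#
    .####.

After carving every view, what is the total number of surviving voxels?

full grid |V| = 216
step 1: project along x, AND mask (30/36) → |grid| = 180
step 2: project along z, AND mask (18/36) → |grid| = 90

remaining voxels: 90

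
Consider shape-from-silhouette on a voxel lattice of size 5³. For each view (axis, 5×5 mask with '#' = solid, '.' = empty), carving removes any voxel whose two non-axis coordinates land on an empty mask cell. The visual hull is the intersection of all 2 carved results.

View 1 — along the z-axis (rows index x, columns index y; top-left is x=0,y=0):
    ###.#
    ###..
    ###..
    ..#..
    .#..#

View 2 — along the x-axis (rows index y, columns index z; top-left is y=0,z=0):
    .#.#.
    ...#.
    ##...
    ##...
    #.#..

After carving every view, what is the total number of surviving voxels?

initial block: 5^3 = 125
step 1: project along z, AND mask (13/25) → |grid| = 65
step 2: project along x, AND mask (9/25) → |grid| = 22

remaining voxels: 22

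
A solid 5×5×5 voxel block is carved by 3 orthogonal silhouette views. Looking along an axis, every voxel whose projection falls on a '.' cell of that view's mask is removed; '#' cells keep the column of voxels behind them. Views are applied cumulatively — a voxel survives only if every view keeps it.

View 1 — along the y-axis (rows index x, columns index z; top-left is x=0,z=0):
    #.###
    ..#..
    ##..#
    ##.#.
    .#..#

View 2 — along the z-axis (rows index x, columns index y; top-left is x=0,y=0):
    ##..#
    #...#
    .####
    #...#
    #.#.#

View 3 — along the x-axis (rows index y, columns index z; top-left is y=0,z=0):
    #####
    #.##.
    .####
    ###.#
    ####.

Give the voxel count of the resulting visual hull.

31 voxels

start: 5×5×5 = 125 voxels
V1 y: intersect with XZ mask (13 set) -- 65 left
V2 z: intersect with XY mask (14 set) -- 38 left
V3 x: intersect with YZ mask (20 set) -- 31 left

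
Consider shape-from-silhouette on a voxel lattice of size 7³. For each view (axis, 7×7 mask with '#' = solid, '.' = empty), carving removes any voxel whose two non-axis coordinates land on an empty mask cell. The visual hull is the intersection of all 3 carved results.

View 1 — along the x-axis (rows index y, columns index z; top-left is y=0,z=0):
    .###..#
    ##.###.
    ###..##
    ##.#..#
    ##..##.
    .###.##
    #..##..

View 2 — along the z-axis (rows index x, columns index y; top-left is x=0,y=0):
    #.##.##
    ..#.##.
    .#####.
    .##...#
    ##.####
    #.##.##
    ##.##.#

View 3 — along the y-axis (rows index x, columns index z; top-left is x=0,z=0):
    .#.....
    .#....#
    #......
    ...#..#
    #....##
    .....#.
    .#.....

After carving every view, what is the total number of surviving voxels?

|visual hull| = 32

start: 7×7×7 = 343 voxels
carve view 1 (along x, YZ-mask fill 30/49): 210 voxels remain
carve view 2 (along z, XY-mask fill 32/49): 137 voxels remain
carve view 3 (along y, XZ-mask fill 11/49): 32 voxels remain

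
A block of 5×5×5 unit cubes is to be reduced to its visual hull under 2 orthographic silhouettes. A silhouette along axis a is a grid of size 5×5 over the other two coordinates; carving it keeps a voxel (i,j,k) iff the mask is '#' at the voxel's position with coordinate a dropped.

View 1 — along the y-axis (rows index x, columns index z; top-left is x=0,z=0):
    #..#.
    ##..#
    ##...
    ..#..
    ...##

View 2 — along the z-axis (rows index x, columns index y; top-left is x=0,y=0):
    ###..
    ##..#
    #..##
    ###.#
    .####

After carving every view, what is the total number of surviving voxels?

before carving: 125 voxels (5×5×5)
[1] y-view keeps 10 columns → grid now 50
[2] z-view keeps 17 columns → grid now 33

voxel count = 33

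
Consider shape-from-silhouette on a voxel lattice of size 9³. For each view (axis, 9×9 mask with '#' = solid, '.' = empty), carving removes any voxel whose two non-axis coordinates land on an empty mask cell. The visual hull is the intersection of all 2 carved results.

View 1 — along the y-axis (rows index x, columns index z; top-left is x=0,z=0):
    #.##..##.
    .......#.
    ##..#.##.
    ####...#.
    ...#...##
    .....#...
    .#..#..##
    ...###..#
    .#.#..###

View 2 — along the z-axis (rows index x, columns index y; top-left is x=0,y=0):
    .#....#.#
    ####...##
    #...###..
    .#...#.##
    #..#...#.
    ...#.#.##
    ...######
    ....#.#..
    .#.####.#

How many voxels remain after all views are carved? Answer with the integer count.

|visual hull| = 136

full grid |V| = 729
carve view 1 (along y, XZ-mask fill 33/81): 297 voxels remain
carve view 2 (along z, XY-mask fill 38/81): 136 voxels remain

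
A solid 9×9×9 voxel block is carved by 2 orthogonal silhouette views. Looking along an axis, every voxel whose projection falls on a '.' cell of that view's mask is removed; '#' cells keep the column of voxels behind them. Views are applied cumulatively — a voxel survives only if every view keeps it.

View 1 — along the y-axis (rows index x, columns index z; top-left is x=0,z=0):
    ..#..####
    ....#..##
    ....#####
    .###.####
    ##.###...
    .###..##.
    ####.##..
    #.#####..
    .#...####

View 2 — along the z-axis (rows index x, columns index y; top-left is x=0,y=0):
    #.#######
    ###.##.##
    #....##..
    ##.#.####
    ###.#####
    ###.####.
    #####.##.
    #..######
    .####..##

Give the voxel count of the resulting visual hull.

remaining voxels: 314

full grid |V| = 729
V1 y: intersect with XZ mask (47 set) -- 423 left
V2 z: intersect with XY mask (60 set) -- 314 left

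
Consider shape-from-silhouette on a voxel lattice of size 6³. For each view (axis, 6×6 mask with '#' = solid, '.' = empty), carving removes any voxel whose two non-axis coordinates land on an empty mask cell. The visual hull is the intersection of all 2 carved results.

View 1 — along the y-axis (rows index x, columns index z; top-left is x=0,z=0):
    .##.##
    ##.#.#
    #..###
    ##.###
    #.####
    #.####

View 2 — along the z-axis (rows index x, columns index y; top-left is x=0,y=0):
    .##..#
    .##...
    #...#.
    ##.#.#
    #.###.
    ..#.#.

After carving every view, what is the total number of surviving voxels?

initial block: 6^3 = 216
carve view 1 (along y, XZ-mask fill 27/36): 162 voxels remain
carve view 2 (along z, XY-mask fill 17/36): 78 voxels remain

78 voxels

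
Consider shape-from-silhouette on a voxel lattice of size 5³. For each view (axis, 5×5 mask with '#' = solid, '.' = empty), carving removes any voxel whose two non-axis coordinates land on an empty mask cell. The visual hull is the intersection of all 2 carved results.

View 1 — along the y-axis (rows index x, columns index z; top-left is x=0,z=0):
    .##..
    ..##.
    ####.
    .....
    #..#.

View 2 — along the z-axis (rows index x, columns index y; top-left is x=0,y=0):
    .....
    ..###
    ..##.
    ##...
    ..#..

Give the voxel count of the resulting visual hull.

start: 5×5×5 = 125 voxels
  1. axis=1 (XZ plane), |mask|=10  ⇒  voxels=50
  2. axis=2 (XY plane), |mask|=8  ⇒  voxels=16

voxel count = 16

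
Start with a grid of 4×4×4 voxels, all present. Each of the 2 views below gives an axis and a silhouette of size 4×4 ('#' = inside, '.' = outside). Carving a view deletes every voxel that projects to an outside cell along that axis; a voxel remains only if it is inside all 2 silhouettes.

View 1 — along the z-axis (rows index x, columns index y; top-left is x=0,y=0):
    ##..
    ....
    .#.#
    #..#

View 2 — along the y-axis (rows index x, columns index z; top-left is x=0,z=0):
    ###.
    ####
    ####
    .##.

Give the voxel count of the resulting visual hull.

before carving: 64 voxels (4×4×4)
  1. axis=2 (XY plane), |mask|=6  ⇒  voxels=24
  2. axis=1 (XZ plane), |mask|=13  ⇒  voxels=18

voxel count = 18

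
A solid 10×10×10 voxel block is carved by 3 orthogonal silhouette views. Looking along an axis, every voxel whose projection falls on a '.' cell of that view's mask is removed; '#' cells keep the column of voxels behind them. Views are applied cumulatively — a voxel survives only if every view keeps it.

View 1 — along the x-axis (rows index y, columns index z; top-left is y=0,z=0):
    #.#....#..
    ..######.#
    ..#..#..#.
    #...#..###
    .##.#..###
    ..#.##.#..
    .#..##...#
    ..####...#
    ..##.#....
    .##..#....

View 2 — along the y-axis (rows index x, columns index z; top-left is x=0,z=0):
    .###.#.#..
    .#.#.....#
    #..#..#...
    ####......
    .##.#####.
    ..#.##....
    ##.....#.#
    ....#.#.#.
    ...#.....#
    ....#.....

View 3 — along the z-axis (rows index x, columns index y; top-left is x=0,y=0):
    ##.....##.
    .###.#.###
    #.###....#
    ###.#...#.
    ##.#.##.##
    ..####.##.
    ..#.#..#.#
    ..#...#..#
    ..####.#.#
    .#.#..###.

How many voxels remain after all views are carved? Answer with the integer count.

|visual hull| = 80

start: 10×10×10 = 1000 voxels
  1. axis=0 (YZ plane), |mask|=43  ⇒  voxels=430
  2. axis=1 (XZ plane), |mask|=35  ⇒  voxels=152
  3. axis=2 (XY plane), |mask|=52  ⇒  voxels=80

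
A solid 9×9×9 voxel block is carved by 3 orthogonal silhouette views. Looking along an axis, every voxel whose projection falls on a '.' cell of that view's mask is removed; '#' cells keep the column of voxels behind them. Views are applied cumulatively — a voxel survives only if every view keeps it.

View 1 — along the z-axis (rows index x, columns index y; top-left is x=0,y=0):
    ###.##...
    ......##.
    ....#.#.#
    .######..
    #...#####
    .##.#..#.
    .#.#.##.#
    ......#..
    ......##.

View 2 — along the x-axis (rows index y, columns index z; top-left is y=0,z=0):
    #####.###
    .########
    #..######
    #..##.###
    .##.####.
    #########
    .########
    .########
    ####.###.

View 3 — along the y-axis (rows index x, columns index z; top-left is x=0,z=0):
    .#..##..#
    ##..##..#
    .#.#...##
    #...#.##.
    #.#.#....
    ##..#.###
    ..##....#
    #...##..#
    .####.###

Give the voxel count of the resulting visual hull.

remaining voxels: 118

start: 9×9×9 = 729 voxels
[1] z-view keeps 34 columns → grid now 306
[2] x-view keeps 67 columns → grid now 256
[3] y-view keeps 40 columns → grid now 118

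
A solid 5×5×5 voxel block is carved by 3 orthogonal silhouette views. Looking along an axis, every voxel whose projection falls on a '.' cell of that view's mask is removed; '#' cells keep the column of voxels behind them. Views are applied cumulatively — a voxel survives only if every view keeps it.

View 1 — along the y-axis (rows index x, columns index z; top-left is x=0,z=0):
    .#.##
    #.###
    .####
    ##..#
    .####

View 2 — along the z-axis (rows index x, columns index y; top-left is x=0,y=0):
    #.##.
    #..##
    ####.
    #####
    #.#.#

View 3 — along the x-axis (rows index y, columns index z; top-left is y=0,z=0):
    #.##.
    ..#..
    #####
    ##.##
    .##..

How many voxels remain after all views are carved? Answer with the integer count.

voxel count = 40

before carving: 125 voxels (5×5×5)
V1 y: intersect with XZ mask (18 set) -- 90 left
V2 z: intersect with XY mask (18 set) -- 64 left
V3 x: intersect with YZ mask (15 set) -- 40 left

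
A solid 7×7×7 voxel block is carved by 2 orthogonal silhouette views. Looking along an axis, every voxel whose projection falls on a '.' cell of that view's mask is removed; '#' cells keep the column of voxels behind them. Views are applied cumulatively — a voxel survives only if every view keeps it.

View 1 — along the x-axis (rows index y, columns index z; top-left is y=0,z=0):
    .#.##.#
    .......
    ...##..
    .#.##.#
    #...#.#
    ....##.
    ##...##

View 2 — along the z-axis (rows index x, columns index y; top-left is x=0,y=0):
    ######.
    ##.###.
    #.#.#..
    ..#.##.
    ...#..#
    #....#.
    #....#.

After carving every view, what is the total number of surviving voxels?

voxel count = 64

initial block: 7^3 = 343
step 1: project along x, AND mask (19/49) → |grid| = 133
step 2: project along z, AND mask (23/49) → |grid| = 64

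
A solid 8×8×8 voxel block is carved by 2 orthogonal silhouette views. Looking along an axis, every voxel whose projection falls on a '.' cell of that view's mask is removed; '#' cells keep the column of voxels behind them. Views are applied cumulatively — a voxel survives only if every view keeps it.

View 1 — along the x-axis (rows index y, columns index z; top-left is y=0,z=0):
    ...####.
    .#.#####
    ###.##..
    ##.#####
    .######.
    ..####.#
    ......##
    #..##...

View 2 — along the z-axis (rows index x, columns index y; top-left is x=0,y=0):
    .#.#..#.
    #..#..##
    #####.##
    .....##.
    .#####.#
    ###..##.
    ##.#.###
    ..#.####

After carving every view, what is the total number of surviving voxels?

full grid |V| = 512
[1] x-view keeps 38 columns → grid now 304
[2] z-view keeps 38 columns → grid now 173

173 voxels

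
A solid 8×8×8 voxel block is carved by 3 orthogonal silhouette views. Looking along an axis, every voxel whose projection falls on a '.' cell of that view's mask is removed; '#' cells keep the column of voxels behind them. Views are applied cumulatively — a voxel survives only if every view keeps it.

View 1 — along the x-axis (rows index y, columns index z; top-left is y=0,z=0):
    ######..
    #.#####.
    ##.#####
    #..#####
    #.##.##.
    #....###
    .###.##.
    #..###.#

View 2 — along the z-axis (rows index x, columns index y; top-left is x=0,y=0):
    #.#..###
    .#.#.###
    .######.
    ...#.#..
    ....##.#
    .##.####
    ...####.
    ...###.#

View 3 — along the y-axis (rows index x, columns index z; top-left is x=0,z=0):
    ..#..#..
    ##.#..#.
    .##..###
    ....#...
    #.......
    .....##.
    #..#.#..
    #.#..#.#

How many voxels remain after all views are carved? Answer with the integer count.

full grid |V| = 512
V1 x: intersect with YZ mask (44 set) -- 352 left
V2 z: intersect with XY mask (35 set) -- 182 left
V3 y: intersect with XZ mask (22 set) -- 77 left

|visual hull| = 77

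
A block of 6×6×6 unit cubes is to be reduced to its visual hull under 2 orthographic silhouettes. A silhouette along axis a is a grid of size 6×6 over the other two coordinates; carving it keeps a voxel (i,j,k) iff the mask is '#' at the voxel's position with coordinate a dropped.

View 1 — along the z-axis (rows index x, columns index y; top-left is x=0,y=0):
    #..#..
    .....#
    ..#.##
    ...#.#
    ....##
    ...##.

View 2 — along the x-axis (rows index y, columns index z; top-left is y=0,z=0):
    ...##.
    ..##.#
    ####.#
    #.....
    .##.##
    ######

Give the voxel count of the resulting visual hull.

full grid |V| = 216
after view 1 [z-axis, 12 of 36 cells solid] → remaining = 72
after view 2 [x-axis, 21 of 36 cells solid] → remaining = 46

voxel count = 46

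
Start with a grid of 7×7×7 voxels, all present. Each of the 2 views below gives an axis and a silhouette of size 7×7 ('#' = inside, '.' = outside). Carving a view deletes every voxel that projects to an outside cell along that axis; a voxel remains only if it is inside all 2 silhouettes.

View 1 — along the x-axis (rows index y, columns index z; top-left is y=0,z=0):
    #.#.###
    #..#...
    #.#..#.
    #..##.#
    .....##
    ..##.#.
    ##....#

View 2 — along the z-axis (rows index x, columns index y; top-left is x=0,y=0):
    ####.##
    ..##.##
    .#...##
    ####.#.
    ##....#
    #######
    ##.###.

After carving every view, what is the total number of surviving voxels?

before carving: 343 voxels (7×7×7)
step 1: project along x, AND mask (22/49) → |grid| = 154
step 2: project along z, AND mask (33/49) → |grid| = 106

remaining voxels: 106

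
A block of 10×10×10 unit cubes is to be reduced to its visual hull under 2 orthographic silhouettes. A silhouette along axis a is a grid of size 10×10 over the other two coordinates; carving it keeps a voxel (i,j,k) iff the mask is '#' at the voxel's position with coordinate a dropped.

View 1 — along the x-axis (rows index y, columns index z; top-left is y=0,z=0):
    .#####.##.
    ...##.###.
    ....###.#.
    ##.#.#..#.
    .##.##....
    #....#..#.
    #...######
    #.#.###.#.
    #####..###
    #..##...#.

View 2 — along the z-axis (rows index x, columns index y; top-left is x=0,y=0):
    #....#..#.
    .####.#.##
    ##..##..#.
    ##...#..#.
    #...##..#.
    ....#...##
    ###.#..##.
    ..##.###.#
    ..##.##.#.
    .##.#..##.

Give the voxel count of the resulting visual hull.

before carving: 1000 voxels (10×10×10)
  1. axis=0 (YZ plane), |mask|=53  ⇒  voxels=530
  2. axis=2 (XY plane), |mask|=48  ⇒  voxels=260

260 voxels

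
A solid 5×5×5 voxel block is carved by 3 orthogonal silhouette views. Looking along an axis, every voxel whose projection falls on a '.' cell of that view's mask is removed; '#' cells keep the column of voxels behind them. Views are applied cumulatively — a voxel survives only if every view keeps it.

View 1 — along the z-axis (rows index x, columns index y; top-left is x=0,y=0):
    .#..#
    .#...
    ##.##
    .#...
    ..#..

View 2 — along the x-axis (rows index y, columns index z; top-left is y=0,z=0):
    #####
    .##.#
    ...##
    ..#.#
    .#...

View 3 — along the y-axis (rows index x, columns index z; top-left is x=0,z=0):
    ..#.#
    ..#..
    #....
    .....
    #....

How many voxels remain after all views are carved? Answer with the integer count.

full grid |V| = 125
after view 1 [z-axis, 9 of 25 cells solid] → remaining = 45
after view 2 [x-axis, 13 of 25 cells solid] → remaining = 23
after view 3 [y-axis, 5 of 25 cells solid] → remaining = 4

remaining voxels: 4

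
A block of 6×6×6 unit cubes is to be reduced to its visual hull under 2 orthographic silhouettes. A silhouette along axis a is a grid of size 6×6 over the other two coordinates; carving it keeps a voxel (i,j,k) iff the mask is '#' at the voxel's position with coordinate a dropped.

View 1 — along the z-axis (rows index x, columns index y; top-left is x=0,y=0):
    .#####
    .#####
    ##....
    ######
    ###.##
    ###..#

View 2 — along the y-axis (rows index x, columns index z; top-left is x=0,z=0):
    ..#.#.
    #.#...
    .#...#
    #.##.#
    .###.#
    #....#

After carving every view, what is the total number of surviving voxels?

initial block: 6^3 = 216
step 1: project along z, AND mask (27/36) → |grid| = 162
step 2: project along y, AND mask (16/36) → |grid| = 76

voxel count = 76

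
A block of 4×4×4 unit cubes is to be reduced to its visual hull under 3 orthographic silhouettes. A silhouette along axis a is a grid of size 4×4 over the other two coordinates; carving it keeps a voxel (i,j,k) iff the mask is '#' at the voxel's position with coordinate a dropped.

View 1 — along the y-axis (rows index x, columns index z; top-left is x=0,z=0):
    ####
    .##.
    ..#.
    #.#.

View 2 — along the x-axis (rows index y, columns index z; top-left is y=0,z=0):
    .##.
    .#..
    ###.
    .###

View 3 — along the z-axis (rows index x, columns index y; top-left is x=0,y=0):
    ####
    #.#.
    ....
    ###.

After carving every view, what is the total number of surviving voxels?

initial block: 4^3 = 64
V1 y: intersect with XZ mask (9 set) -- 36 left
V2 x: intersect with YZ mask (9 set) -- 23 left
V3 z: intersect with XY mask (9 set) -- 16 left

remaining voxels: 16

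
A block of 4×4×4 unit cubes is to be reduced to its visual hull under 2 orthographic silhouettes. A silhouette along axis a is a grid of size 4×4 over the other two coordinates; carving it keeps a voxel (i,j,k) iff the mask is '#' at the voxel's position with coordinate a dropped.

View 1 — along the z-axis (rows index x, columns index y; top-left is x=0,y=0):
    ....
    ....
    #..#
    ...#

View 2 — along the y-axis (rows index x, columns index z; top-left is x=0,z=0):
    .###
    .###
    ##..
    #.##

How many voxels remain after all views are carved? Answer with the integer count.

initial block: 4^3 = 64
step 1: project along z, AND mask (3/16) → |grid| = 12
step 2: project along y, AND mask (11/16) → |grid| = 7

7 voxels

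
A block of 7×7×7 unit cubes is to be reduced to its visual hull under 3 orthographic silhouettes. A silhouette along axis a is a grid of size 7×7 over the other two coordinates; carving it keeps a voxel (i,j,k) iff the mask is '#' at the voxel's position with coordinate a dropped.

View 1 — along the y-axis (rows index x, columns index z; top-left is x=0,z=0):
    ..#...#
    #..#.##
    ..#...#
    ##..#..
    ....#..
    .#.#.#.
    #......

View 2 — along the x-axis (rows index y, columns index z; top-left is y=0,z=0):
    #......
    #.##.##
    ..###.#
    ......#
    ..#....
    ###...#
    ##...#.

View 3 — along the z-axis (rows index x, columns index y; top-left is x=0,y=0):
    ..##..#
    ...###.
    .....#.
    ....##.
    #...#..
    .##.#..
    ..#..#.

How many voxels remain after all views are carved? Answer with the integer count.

full grid |V| = 343
[1] y-view keeps 16 columns → grid now 112
[2] x-view keeps 19 columns → grid now 46
[3] z-view keeps 16 columns → grid now 14

remaining voxels: 14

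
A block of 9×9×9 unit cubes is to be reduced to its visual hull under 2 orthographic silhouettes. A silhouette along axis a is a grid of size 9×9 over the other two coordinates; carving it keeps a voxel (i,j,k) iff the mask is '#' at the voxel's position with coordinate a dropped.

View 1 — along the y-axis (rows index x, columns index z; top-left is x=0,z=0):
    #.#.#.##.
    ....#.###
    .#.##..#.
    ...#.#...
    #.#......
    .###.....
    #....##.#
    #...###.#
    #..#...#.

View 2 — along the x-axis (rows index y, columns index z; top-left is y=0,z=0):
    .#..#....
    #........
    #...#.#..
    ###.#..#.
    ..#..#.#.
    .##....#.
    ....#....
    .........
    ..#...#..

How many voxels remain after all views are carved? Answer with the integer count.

72 voxels

before carving: 729 voxels (9×9×9)
V1 y: intersect with XZ mask (32 set) -- 288 left
V2 x: intersect with YZ mask (20 set) -- 72 left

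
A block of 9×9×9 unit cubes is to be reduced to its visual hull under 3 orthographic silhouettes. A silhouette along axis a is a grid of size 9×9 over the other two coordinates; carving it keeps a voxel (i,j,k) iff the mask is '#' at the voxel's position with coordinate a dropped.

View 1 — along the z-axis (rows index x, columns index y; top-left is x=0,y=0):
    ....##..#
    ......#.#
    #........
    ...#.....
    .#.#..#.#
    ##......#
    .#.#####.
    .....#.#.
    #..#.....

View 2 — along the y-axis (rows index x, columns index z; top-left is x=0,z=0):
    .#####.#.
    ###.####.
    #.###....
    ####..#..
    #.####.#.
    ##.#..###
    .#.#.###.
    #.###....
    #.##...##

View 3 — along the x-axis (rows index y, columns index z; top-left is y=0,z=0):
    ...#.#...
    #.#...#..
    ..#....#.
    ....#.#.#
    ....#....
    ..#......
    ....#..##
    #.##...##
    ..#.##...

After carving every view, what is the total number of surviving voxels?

before carving: 729 voxels (9×9×9)
step 1: project along z, AND mask (24/81) → |grid| = 216
step 2: project along y, AND mask (48/81) → |grid| = 131
step 3: project along x, AND mask (23/81) → |grid| = 34

remaining voxels: 34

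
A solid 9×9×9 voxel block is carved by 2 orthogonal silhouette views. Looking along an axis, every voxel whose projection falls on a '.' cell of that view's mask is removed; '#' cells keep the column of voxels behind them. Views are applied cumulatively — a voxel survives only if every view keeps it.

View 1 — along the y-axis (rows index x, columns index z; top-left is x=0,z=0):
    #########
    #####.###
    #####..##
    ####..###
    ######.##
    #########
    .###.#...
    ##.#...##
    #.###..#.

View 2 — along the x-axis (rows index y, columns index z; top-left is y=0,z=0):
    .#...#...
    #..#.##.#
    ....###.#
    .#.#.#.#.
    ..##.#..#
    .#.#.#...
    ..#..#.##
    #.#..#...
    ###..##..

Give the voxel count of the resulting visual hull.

remaining voxels: 222

initial block: 9^3 = 729
V1 y: intersect with XZ mask (62 set) -- 558 left
V2 x: intersect with YZ mask (34 set) -- 222 left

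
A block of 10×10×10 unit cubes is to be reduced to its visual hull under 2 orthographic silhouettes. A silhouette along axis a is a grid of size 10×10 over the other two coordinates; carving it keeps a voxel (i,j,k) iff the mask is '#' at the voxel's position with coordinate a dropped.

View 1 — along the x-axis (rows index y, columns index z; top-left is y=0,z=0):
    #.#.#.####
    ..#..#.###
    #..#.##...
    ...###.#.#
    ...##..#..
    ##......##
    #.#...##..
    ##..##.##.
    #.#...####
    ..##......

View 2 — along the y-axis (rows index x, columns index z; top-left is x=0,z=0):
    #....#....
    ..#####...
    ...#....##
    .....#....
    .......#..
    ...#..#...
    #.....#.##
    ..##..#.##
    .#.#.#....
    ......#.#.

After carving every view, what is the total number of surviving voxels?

126 voxels

before carving: 1000 voxels (10×10×10)
after view 1 [x-axis, 46 of 100 cells solid] → remaining = 460
after view 2 [y-axis, 28 of 100 cells solid] → remaining = 126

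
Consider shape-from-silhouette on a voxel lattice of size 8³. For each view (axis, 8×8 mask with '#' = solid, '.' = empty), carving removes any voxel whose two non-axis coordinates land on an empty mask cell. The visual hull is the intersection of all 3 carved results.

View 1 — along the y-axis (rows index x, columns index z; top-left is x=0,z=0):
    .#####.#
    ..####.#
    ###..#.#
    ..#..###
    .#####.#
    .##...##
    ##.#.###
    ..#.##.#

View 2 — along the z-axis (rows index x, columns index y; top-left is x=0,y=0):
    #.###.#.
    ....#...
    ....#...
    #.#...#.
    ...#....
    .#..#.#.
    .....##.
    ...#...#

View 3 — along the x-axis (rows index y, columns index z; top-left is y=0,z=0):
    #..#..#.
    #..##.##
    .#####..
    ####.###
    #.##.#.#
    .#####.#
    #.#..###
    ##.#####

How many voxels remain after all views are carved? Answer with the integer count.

|visual hull| = 59

initial block: 8^3 = 512
carve view 1 (along y, XZ-mask fill 40/64): 320 voxels remain
carve view 2 (along z, XY-mask fill 18/64): 90 voxels remain
carve view 3 (along x, YZ-mask fill 43/64): 59 voxels remain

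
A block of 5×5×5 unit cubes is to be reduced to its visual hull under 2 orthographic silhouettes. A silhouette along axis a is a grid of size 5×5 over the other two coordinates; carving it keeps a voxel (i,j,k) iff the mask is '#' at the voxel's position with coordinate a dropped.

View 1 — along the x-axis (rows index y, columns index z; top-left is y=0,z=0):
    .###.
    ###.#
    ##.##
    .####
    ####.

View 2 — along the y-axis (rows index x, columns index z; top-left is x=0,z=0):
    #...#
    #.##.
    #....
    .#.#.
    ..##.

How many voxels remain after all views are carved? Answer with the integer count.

start: 5×5×5 = 125 voxels
step 1: project along x, AND mask (19/25) → |grid| = 95
step 2: project along y, AND mask (10/25) → |grid| = 37

|visual hull| = 37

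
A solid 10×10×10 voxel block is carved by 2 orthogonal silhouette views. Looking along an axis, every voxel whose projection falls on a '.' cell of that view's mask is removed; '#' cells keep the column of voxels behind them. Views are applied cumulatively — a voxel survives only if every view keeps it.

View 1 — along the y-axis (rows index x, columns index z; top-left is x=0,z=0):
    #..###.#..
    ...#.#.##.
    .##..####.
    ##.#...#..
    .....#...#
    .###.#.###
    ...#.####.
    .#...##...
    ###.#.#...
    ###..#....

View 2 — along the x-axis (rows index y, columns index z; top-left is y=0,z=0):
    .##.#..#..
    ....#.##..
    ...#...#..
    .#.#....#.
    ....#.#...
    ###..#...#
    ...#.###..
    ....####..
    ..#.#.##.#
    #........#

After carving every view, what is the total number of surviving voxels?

before carving: 1000 voxels (10×10×10)
[1] y-view keeps 45 columns → grid now 450
[2] x-view keeps 34 columns → grid now 153

153 voxels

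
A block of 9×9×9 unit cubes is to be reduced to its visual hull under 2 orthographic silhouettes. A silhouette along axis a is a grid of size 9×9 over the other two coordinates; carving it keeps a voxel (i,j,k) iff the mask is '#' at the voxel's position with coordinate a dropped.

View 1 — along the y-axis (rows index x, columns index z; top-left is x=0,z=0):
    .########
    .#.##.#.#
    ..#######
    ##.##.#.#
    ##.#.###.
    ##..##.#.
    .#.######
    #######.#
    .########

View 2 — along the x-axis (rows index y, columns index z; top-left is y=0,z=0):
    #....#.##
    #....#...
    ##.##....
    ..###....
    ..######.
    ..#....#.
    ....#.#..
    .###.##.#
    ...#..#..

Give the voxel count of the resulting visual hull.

start: 9×9×9 = 729 voxels
V1 y: intersect with XZ mask (60 set) -- 540 left
V2 x: intersect with YZ mask (31 set) -- 208 left

remaining voxels: 208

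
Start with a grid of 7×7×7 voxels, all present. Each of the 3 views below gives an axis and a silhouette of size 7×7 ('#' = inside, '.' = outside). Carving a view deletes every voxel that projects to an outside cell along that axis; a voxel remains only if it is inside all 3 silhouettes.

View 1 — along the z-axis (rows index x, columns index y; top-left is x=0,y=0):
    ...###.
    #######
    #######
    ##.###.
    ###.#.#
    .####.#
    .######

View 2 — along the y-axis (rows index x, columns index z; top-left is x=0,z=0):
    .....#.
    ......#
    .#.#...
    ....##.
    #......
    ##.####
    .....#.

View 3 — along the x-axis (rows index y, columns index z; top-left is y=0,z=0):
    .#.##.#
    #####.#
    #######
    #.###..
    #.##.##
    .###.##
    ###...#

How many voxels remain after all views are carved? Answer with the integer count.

before carving: 343 voxels (7×7×7)
after view 1 [z-axis, 38 of 49 cells solid] → remaining = 266
after view 2 [y-axis, 14 of 49 cells solid] → remaining = 75
after view 3 [x-axis, 35 of 49 cells solid] → remaining = 52

remaining voxels: 52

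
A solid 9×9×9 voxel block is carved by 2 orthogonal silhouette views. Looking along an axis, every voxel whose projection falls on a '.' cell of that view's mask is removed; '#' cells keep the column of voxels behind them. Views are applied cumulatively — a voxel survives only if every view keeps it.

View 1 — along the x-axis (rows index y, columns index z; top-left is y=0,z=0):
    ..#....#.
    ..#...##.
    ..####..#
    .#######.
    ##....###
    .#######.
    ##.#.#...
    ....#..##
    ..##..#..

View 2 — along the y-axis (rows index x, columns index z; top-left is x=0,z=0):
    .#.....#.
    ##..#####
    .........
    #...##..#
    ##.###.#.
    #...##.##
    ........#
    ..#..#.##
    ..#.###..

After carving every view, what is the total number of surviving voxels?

initial block: 9^3 = 729
[1] x-view keeps 39 columns → grid now 351
[2] y-view keeps 33 columns → grid now 136

remaining voxels: 136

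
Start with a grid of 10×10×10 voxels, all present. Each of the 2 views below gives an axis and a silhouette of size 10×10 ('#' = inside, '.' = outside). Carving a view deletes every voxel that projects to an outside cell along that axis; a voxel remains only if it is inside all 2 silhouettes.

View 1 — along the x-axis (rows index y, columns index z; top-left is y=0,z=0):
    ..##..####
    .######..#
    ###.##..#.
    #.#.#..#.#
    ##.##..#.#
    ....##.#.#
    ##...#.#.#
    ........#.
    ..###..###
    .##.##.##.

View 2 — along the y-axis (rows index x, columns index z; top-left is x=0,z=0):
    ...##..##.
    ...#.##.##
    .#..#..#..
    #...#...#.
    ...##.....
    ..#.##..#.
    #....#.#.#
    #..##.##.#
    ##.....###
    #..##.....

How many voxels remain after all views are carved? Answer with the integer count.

full grid |V| = 1000
V1 x: intersect with YZ mask (52 set) -- 520 left
V2 y: intersect with XZ mask (39 set) -- 212 left

212 voxels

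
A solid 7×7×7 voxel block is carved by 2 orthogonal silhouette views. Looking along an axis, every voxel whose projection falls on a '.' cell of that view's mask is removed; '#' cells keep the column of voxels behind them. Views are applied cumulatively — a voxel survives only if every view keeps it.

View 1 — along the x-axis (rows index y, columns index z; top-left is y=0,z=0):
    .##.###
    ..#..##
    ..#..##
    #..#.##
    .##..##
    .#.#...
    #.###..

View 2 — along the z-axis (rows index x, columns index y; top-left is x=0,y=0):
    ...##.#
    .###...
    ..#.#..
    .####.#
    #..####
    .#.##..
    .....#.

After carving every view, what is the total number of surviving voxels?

|visual hull| = 79

initial block: 7^3 = 343
after view 1 [x-axis, 25 of 49 cells solid] → remaining = 175
after view 2 [z-axis, 22 of 49 cells solid] → remaining = 79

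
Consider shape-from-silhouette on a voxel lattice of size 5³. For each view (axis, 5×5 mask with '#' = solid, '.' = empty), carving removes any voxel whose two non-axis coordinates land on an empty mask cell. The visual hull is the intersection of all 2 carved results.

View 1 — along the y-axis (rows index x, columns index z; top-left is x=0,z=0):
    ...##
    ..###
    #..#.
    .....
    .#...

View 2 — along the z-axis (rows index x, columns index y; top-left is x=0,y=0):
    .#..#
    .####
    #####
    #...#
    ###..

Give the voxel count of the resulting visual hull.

voxel count = 29

start: 5×5×5 = 125 voxels
V1 y: intersect with XZ mask (8 set) -- 40 left
V2 z: intersect with XY mask (16 set) -- 29 left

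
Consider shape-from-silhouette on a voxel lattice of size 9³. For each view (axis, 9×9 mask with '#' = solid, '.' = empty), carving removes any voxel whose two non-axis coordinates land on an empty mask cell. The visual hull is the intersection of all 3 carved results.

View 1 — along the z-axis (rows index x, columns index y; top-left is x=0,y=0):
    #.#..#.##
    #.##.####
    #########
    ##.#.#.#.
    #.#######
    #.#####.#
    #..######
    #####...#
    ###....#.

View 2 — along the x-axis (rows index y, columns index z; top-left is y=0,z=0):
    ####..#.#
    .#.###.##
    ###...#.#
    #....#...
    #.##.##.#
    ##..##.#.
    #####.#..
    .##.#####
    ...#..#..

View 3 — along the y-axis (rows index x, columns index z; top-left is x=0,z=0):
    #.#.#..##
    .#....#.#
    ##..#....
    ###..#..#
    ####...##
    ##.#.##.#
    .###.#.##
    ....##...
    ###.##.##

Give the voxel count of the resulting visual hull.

remaining voxels: 153

full grid |V| = 729
step 1: project along z, AND mask (58/81) → |grid| = 522
step 2: project along x, AND mask (45/81) → |grid| = 285
step 3: project along y, AND mask (43/81) → |grid| = 153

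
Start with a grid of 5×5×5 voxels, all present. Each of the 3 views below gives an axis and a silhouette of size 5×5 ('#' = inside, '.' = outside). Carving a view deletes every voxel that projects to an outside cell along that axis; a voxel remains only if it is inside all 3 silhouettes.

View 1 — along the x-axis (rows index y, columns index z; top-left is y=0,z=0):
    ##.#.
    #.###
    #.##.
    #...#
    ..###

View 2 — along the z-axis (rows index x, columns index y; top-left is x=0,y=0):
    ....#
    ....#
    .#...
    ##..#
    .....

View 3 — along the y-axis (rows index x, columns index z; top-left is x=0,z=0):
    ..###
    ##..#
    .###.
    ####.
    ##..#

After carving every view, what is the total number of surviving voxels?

|visual hull| = 14

start: 5×5×5 = 125 voxels
after view 1 [x-axis, 15 of 25 cells solid] → remaining = 75
after view 2 [z-axis, 6 of 25 cells solid] → remaining = 20
after view 3 [y-axis, 16 of 25 cells solid] → remaining = 14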